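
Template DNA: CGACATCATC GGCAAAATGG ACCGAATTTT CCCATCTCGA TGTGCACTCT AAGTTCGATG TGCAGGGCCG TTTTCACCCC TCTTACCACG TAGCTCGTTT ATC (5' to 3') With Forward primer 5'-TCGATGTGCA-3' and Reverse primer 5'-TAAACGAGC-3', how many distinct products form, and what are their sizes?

The forward primer TCGATGTGCA matches the top strand at positions 37–46, 55–64.
The reverse primer's reverse complement is GCTCGTTTA, matching at positions 93–101.
Each forward site pairs with the reverse site to give a product ending at position 101: sizes 65, 47 bp.

Two products: 65 bp, 47 bp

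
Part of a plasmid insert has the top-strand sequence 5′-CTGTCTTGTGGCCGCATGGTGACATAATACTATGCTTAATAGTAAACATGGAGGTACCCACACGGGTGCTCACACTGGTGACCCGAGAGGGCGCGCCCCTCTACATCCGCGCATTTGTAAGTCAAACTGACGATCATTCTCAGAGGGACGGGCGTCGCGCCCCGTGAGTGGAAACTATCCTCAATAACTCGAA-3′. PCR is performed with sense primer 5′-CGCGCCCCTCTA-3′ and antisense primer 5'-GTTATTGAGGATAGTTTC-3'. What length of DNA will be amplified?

97 bp

Scanning the template, CGCGCCCCTCTA occurs at positions 92–103; this primer anneals to the bottom strand there with its 3' end pointing downstream.
The reverse primer's reverse complement is GAAACTATCCTCAATAAC, which matches the template at positions 171–188.
Amplicon spans positions 92–188: 97 bp.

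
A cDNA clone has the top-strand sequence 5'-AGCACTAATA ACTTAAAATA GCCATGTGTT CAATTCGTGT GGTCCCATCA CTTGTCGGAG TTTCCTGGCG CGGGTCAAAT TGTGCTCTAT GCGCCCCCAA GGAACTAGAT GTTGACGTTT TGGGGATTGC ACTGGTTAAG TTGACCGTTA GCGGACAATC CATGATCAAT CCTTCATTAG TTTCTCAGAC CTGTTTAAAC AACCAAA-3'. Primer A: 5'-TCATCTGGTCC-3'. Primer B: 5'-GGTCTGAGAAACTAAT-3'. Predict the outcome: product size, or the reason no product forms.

No product — primer A has no binding site in the template.

Primer A (TCATCTGGTCC) does not match the top strand, and its reverse complement GGACCAGATGA does not match either.
With no annealing site for primer A, no amplification occurs.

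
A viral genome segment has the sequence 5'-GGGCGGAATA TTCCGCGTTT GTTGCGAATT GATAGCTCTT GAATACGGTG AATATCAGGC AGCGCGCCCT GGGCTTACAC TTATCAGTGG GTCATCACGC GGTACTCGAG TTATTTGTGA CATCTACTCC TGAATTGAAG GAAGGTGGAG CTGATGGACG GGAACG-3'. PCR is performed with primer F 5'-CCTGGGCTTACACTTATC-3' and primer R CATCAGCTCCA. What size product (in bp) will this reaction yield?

Forward primer CCTGGGCTTACACTTATC is found on the top strand at positions 68–85.
Taking the reverse complement of CATCAGCTCCA gives TGGAGCTGATG, found at positions 146–156 on the template; the primer anneals here to the top strand with its 3' end pointing upstream.
The product runs from position 68 to position 156, so its length is 156 − 68 + 1 = 89 bp.

89 bp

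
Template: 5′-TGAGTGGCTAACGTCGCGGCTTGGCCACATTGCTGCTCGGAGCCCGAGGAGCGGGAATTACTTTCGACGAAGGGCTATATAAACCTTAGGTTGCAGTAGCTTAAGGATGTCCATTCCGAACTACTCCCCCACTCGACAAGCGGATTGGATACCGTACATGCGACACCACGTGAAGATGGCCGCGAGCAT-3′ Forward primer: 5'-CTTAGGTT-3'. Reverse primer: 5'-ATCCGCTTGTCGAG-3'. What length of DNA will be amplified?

The forward primer matches the template at positions 85–92.
Reverse complement of the reverse primer: CTCGACAAGCGGAT. This occurs on the top strand at positions 132–145.
The product runs from position 85 to position 145, so its length is 145 − 85 + 1 = 61 bp.

61 bp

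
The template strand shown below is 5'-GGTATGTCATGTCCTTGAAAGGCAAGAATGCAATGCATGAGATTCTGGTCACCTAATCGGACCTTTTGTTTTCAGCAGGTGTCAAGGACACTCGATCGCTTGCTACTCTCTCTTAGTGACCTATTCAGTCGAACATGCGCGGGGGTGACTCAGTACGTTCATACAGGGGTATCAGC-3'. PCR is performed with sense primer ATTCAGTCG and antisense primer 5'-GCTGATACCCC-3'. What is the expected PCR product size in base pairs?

The forward primer matches the template at positions 123–131.
Taking the reverse complement of GCTGATACCCC gives GGGGTATCAGC, found at positions 166–176 on the template; the primer anneals here to the top strand with its 3' end pointing upstream.
Amplicon spans positions 123–176: 54 bp.

54 bp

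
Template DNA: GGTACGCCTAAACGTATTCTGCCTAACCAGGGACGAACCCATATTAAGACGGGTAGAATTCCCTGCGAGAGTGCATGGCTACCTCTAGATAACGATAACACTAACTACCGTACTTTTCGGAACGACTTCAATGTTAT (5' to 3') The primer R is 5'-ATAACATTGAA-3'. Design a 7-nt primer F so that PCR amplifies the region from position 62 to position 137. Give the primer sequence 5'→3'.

The reverse primer's reverse complement TTCAATGTTAT matches the template at positions 127–137; the product starts at position 62.
The forward primer is identical to the top strand over positions 62–68: CCTGCGA.

5'-CCTGCGA-3'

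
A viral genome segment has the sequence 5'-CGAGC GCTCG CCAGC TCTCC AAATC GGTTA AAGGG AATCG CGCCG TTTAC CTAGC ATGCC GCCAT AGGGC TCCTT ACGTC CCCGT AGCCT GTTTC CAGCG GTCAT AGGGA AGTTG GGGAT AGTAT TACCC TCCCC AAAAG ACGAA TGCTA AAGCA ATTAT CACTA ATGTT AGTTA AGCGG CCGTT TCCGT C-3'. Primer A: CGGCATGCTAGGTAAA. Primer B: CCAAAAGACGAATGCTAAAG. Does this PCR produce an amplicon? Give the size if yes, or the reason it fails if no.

No product — the primers' 3' ends point away from each other.

Primer A (CGGCATGCTAGGTAAA) has reverse complement TTTACCTAGCATGCCG, which matches the top strand at positions 46–61; primer A anneals to the top strand there with its 3' end pointing upstream toward position 46.
Primer B (CCAAAAGACGAATGCTAAAG) matches the top strand directly at positions 134–153; it anneals to the bottom strand with its 3' end pointing downstream toward position 153.
The 3' ends diverge (primer A extends toward position 1, primer B toward position 191), so the primers never converge on a shared product.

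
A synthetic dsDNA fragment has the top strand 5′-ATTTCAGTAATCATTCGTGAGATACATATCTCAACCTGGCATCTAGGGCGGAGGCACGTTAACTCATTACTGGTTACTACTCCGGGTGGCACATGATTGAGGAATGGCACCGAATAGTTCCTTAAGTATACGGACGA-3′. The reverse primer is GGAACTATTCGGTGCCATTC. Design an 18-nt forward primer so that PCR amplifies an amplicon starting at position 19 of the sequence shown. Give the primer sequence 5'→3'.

5'-GAGATACATATCTCAACC-3'

The reverse primer's reverse complement GAATGGCACCGAATAGTTCC matches the template at positions 102–121; the product starts at position 19.
The forward primer is identical to the top strand over positions 19–36: GAGATACATATCTCAACC.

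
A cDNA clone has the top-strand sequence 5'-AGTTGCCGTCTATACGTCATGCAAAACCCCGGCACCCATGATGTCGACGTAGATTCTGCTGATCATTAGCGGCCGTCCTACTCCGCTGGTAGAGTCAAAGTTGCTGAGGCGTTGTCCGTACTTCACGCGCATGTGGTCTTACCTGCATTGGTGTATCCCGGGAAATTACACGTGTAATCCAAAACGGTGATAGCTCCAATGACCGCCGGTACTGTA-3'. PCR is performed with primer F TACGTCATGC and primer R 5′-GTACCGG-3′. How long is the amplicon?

The forward primer matches the template at positions 13–22.
Reverse complement of the reverse primer: CCGGTAC. This occurs on the top strand at positions 206–212.
The product runs from position 13 to position 212, so its length is 212 − 13 + 1 = 200 bp.

200 bp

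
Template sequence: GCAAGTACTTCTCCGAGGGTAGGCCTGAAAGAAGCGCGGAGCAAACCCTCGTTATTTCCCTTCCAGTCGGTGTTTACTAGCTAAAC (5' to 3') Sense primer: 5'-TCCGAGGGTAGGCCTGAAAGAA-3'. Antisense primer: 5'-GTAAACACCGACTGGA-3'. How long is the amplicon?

Scanning the template, TCCGAGGGTAGGCCTGAAAGAA occurs at positions 12–33; this primer anneals to the bottom strand there with its 3' end pointing downstream.
Reverse complement of the reverse primer: TCCAGTCGGTGTTTAC. This occurs on the top strand at positions 62–77.
Product length = (reverse-primer end) − (forward-primer start) + 1 = 77 − 12 + 1 = 66 bp.

66 bp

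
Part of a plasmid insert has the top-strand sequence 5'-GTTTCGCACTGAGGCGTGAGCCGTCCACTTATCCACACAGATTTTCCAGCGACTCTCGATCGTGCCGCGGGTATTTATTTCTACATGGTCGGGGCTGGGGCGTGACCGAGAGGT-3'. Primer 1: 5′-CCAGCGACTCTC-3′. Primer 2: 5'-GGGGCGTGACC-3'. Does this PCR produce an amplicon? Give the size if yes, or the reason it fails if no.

Primer 1 (CCAGCGACTCTC) matches the top strand at positions 46–57 (3' end points downstream).
Primer 2 (GGGGCGTGACC) also matches the top strand directly, at positions 97–107 — its reverse complement GGTCACGCCCC is not present.
Both primers anneal to the bottom strand with 3' ends pointing the same way, so neither can prime synthesis back toward the other.

No product — both primers anneal to the same strand and extend in the same direction.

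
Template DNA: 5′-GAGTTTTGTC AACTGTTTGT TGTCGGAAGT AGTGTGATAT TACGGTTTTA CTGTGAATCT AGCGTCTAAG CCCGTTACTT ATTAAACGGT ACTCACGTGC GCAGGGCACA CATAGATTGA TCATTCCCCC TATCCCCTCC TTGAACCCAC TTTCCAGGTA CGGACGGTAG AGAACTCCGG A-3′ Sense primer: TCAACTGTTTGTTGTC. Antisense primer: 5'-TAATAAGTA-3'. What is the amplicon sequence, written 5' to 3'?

Forward primer TCAACTGTTTGTTGTC is found on the top strand at positions 9–24.
Taking the reverse complement of TAATAAGTA gives TACTTATTA, found at positions 76–84 on the template; the primer anneals here to the top strand with its 3' end pointing upstream.
The product is the template from position 9 through 84 (76 bp).

5'-TCAACTGTTTGTTGTCGGAAGTAGTGTGATATTACGGTTTTACTGTGAATCTAGCGTCTAAGCCCGTTACTTATTA-3'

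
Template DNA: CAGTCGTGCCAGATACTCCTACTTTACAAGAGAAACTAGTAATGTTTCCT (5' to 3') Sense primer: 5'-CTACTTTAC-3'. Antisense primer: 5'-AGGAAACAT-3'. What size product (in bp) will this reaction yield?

The forward primer matches the template at positions 19–27.
The reverse primer's reverse complement is ATGTTTCCT, which matches the template at positions 42–50.
Product length = (reverse-primer end) − (forward-primer start) + 1 = 50 − 19 + 1 = 32 bp.

32 bp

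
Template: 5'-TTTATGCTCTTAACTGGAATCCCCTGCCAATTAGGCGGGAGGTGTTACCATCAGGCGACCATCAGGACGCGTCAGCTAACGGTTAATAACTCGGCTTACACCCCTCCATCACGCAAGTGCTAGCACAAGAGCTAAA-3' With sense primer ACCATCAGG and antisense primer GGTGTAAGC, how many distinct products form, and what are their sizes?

The forward primer ACCATCAGG matches the top strand at positions 47–55, 58–66.
The reverse primer's reverse complement is GCTTACACC, matching at positions 94–102.
Each forward site pairs with the reverse site to give a product ending at position 102: sizes 56, 45 bp.

Two products: 56 bp, 45 bp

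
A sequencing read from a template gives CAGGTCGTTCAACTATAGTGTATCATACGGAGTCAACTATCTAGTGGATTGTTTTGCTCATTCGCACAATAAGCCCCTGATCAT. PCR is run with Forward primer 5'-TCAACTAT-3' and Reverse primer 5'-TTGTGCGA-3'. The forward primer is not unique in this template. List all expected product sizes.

61 bp, 37 bp

The forward primer TCAACTAT matches the top strand at positions 9–16, 33–40.
The reverse primer's reverse complement is TCGCACAA, matching at positions 62–69.
Each forward site pairs with the reverse site to give a product ending at position 69: sizes 61, 37 bp.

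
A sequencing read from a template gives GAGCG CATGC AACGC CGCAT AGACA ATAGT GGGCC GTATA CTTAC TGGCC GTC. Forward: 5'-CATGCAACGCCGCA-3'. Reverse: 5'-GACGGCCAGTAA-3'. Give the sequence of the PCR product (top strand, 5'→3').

The forward primer matches the template at positions 6–19.
Taking the reverse complement of GACGGCCAGTAA gives TTACTGGCCGTC, found at positions 42–53 on the template; the primer anneals here to the top strand with its 3' end pointing upstream.
The product is the template from position 6 through 53 (48 bp).

5'-CATGCAACGCCGCATAGACAATAGTGGGCCGTATACTTACTGGCCGTC-3'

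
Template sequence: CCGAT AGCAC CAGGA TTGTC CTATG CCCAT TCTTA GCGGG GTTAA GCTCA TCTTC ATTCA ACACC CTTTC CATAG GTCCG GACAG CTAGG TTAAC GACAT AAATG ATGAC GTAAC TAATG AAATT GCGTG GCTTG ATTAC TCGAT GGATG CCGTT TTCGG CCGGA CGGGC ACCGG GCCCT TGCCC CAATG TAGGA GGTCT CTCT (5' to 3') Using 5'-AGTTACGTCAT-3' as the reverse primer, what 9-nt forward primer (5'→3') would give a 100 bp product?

The reverse primer's reverse complement ATGACGTAACT matches the template at positions 106–116, so the product ends at position 116.
A 100 bp product then starts at position 116 − 100 + 1 = 17.
The forward primer is identical to the top strand there: TGTCCTATG.

5'-TGTCCTATG-3'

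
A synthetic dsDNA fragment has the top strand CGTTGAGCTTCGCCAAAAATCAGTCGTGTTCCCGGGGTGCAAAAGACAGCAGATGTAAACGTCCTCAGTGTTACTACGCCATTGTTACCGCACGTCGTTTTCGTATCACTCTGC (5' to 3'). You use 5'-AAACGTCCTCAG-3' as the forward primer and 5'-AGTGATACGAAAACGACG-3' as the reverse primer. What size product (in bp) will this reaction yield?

Forward primer AAACGTCCTCAG is found on the top strand at positions 57–68.
Taking the reverse complement of AGTGATACGAAAACGACG gives CGTCGTTTTCGTATCACT, found at positions 93–110 on the template; the primer anneals here to the top strand with its 3' end pointing upstream.
Amplicon spans positions 57–110: 54 bp.

54 bp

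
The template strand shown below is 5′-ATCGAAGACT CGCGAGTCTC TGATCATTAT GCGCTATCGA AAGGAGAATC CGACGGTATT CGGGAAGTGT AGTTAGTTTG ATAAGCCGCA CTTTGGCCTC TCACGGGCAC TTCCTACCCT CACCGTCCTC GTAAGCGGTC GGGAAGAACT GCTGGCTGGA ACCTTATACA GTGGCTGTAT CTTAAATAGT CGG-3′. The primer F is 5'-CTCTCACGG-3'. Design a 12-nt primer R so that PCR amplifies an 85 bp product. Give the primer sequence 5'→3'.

The forward primer binds at positions 98–106, so an 85 bp product ends at position 98 + 85 − 1 = 182.
The reverse primer anneals to the top strand over positions 171–182, i.e. to GTGGCTGTATCT.
Its sequence written 5'→3' is the reverse complement: AGATACAGCCAC.

5'-AGATACAGCCAC-3'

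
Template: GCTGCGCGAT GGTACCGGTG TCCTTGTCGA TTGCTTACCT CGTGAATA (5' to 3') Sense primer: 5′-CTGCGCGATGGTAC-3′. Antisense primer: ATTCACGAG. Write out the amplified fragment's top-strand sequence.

Scanning the template, CTGCGCGATGGTAC occurs at positions 2–15; this primer anneals to the bottom strand there with its 3' end pointing downstream.
Reverse complement of the reverse primer: CTCGTGAAT. This occurs on the top strand at positions 39–47.
The product is the template from position 2 through 47 (46 bp).

5'-CTGCGCGATGGTACCGGTGTCCTTGTCGATTGCTTACCTCGTGAAT-3'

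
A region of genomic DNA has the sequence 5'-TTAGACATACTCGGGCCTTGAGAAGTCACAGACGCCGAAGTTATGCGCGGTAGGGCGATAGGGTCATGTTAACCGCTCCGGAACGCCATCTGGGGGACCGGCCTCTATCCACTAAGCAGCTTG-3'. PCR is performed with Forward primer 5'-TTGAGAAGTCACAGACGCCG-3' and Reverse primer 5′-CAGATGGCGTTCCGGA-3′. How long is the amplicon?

Scanning the template, TTGAGAAGTCACAGACGCCG occurs at positions 18–37; this primer anneals to the bottom strand there with its 3' end pointing downstream.
Reverse complement of the reverse primer: TCCGGAACGCCATCTG. This occurs on the top strand at positions 77–92.
The product runs from position 18 to position 92, so its length is 92 − 18 + 1 = 75 bp.

75 bp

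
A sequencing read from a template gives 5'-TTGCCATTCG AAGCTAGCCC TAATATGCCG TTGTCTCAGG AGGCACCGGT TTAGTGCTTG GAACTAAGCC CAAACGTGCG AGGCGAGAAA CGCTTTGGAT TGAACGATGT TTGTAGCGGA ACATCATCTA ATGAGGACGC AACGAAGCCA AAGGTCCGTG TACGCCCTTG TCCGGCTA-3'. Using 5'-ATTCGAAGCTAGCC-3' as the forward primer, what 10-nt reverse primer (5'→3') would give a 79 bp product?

The forward primer binds at positions 6–19, so a 79 bp product ends at position 6 + 79 − 1 = 84.
The reverse primer anneals to the top strand over positions 75–84, i.e. to CGTGCGAGGC.
Its sequence written 5'→3' is the reverse complement: GCCTCGCACG.

5'-GCCTCGCACG-3'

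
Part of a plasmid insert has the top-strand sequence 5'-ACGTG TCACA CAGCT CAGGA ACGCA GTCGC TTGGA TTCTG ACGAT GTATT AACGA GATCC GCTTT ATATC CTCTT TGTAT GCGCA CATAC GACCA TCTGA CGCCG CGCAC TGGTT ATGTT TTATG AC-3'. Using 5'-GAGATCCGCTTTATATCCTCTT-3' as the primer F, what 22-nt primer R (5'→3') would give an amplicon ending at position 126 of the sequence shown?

The forward primer binds at positions 54–75; the product's 3' end on the top strand is position 126.
The reverse primer anneals to the top strand over positions 105–126, i.e. to GCGCACTGGTTATGTTTTATGA.
Its sequence written 5'→3' is the reverse complement: TCATAAAACATAACCAGTGCGC.

5'-TCATAAAACATAACCAGTGCGC-3'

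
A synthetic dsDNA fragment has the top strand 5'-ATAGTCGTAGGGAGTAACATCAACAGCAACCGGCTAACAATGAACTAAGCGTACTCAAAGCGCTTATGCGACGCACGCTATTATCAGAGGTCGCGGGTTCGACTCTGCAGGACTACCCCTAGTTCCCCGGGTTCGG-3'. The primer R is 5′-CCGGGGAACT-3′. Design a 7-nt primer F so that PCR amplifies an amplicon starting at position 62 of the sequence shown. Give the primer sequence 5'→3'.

5'-GCTTATG-3'

The reverse primer's reverse complement AGTTCCCCGG matches the template at positions 121–130; the product starts at position 62.
The forward primer is identical to the top strand over positions 62–68: GCTTATG.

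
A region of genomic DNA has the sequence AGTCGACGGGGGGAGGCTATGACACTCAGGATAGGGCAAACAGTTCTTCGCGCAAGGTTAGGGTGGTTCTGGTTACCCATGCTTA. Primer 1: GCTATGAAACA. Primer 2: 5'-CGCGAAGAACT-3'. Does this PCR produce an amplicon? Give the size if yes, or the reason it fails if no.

Primer 1 (GCTATGAAACA) does not match the top strand, and its reverse complement TGTTTCATAGC does not match either.
With no annealing site for primer 1, no amplification occurs.

No product — primer 1 has no binding site in the template.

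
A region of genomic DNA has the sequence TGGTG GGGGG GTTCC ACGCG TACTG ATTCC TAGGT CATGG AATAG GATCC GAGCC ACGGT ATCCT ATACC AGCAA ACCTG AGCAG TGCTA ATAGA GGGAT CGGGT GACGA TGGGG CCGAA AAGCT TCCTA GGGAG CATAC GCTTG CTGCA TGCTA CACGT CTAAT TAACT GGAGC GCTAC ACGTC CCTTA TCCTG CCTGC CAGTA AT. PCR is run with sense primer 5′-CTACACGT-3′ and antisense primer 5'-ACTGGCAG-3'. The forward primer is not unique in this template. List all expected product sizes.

52 bp, 28 bp

The forward primer CTACACGT matches the top strand at positions 153–160, 177–184.
The reverse primer's reverse complement is CTGCCAGT, matching at positions 197–204.
Each forward site pairs with the reverse site to give a product ending at position 204: sizes 52, 28 bp.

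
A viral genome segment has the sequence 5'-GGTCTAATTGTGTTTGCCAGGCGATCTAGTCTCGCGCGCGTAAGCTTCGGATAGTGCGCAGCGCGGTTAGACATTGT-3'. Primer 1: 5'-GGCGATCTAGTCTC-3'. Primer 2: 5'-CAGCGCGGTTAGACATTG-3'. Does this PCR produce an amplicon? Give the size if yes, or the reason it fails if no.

No product — both primers anneal to the same strand and extend in the same direction.

Primer 1 (GGCGATCTAGTCTC) matches the top strand at positions 20–33 (3' end points downstream).
Primer 2 (CAGCGCGGTTAGACATTG) also matches the top strand directly, at positions 59–76 — its reverse complement CAATGTCTAACCGCGCTG is not present.
Both primers anneal to the bottom strand with 3' ends pointing the same way, so neither can prime synthesis back toward the other.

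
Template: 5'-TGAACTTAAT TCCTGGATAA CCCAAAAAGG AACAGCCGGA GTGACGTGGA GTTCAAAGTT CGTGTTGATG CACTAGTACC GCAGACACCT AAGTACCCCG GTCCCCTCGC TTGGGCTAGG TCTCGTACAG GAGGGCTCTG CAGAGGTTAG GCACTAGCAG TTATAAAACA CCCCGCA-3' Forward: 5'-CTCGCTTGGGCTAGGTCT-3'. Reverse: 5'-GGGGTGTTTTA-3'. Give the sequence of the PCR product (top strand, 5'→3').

The forward primer matches the template at positions 106–123.
Taking the reverse complement of GGGGTGTTTTA gives TAAAACACCCC, found at positions 164–174 on the template; the primer anneals here to the top strand with its 3' end pointing upstream.
The product is the template from position 106 through 174 (69 bp).

5'-CTCGCTTGGGCTAGGTCTCGTACAGGAGGGCTCTGCAGAGGTTAGGCACTAGCAGTTATAAAACACCCC-3'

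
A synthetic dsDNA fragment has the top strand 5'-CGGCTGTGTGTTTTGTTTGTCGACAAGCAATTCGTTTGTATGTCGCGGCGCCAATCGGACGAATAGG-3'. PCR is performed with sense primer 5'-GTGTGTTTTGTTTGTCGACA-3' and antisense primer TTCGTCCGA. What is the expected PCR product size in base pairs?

The forward primer matches the template at positions 6–25.
Taking the reverse complement of TTCGTCCGA gives TCGGACGAA, found at positions 55–63 on the template; the primer anneals here to the top strand with its 3' end pointing upstream.
Product length = (reverse-primer end) − (forward-primer start) + 1 = 63 − 6 + 1 = 58 bp.

58 bp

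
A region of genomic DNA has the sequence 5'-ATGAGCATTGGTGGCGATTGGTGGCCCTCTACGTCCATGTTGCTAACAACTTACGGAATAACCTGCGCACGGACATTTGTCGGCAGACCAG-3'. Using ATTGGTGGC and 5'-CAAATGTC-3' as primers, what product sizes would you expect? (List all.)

The forward primer ATTGGTGGC matches the top strand at positions 7–15, 17–25.
The reverse primer's reverse complement is GACATTTG, matching at positions 72–79.
Each forward site pairs with the reverse site to give a product ending at position 79: sizes 73, 63 bp.

73 bp, 63 bp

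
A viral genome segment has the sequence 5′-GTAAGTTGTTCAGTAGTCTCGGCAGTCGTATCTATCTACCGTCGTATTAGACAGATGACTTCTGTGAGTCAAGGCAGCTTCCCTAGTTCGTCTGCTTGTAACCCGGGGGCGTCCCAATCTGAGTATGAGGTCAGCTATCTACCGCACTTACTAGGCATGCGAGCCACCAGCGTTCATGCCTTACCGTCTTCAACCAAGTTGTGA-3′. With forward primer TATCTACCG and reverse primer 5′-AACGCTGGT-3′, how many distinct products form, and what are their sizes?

The forward primer TATCTACCG matches the top strand at positions 33–41, 136–144.
The reverse primer's reverse complement is ACCAGCGTT, matching at positions 166–174.
Each forward site pairs with the reverse site to give a product ending at position 174: sizes 142, 39 bp.

Two products: 142 bp, 39 bp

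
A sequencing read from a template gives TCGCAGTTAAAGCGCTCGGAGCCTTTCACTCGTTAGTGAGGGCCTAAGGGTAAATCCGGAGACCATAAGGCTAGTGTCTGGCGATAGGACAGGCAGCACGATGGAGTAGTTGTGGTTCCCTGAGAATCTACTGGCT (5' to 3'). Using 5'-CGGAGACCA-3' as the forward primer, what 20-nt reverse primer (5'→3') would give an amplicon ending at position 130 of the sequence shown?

The forward primer binds at positions 57–65; the product's 3' end on the top strand is position 130.
The reverse primer anneals to the top strand over positions 111–130, i.e. to TGTGGTTCCCTGAGAATCTA.
Its sequence written 5'→3' is the reverse complement: TAGATTCTCAGGGAACCACA.

5'-TAGATTCTCAGGGAACCACA-3'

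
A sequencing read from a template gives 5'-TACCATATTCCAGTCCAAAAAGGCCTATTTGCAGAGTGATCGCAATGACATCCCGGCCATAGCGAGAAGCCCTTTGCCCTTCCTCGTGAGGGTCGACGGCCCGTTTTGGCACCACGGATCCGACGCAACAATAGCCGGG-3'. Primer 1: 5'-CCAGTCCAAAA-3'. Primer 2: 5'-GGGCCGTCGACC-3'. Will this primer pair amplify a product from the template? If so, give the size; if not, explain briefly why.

Yes — a 93 bp product.

Primer 1 (CCAGTCCAAAA) matches the top strand at positions 10–20; it acts as a forward primer.
Primer 2's reverse complement is GGTCGACGGCCC, matching the top strand at positions 91–102; it acts as a reverse primer.
The 3' ends face each other across positions 10–102, giving a 93 bp product.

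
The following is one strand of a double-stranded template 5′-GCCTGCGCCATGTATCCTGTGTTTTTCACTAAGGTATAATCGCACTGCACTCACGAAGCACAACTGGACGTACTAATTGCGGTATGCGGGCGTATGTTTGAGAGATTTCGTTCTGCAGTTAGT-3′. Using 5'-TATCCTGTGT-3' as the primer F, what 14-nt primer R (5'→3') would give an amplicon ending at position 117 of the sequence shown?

The forward primer binds at positions 13–22; the product's 3' end on the top strand is position 117.
The reverse primer anneals to the top strand over positions 104–117, i.e. to GATTTCGTTCTGCA.
Its sequence written 5'→3' is the reverse complement: TGCAGAACGAAATC.

5'-TGCAGAACGAAATC-3'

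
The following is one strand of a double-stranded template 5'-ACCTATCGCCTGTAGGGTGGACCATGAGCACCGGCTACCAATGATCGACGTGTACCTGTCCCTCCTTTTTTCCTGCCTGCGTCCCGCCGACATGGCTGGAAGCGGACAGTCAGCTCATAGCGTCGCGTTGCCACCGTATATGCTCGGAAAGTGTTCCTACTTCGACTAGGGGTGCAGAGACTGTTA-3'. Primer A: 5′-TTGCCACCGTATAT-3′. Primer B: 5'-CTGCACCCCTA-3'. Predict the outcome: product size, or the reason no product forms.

Yes — a 50 bp product.

Primer A (TTGCCACCGTATAT) matches the top strand at positions 128–141; it acts as a forward primer.
Primer B's reverse complement is TAGGGGTGCAG, matching the top strand at positions 167–177; it acts as a reverse primer.
The 3' ends face each other across positions 128–177, giving a 50 bp product.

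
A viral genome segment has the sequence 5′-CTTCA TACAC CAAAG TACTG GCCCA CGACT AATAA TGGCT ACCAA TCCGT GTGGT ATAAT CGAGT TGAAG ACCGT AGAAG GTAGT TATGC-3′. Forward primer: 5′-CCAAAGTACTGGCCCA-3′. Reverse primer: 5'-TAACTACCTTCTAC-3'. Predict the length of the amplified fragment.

78 bp

Scanning the template, CCAAAGTACTGGCCCA occurs at positions 10–25; this primer anneals to the bottom strand there with its 3' end pointing downstream.
The reverse primer's reverse complement is GTAGAAGGTAGTTA, which matches the template at positions 74–87.
The product runs from position 10 to position 87, so its length is 87 − 10 + 1 = 78 bp.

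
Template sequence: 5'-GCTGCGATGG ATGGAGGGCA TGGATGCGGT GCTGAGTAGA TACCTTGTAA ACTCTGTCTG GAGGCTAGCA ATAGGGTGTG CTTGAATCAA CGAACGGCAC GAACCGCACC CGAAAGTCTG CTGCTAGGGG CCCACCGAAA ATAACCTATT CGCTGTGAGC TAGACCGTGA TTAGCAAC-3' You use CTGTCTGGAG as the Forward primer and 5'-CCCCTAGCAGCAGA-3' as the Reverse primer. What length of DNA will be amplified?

Scanning the template, CTGTCTGGAG occurs at positions 54–63; this primer anneals to the bottom strand there with its 3' end pointing downstream.
Taking the reverse complement of CCCCTAGCAGCAGA gives TCTGCTGCTAGGGG, found at positions 117–130 on the template; the primer anneals here to the top strand with its 3' end pointing upstream.
Amplicon spans positions 54–130: 77 bp.

77 bp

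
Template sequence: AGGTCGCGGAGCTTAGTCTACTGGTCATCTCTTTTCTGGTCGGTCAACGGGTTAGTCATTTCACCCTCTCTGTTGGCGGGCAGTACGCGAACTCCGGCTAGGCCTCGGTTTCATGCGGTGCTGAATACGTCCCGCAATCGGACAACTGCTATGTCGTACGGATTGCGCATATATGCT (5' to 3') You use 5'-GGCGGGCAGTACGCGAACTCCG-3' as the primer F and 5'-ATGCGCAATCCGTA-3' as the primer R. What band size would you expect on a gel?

96 bp

Scanning the template, GGCGGGCAGTACGCGAACTCCG occurs at positions 75–96; this primer anneals to the bottom strand there with its 3' end pointing downstream.
Reverse complement of the reverse primer: TACGGATTGCGCAT. This occurs on the top strand at positions 157–170.
Product length = (reverse-primer end) − (forward-primer start) + 1 = 170 − 75 + 1 = 96 bp.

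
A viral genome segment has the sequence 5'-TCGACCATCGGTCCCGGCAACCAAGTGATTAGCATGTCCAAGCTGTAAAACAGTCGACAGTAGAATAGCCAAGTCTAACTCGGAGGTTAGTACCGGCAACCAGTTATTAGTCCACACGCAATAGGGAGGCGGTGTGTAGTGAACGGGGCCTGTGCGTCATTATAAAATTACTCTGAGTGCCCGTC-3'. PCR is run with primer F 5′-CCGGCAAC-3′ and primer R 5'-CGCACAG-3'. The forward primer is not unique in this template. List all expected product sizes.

143 bp, 64 bp

The forward primer CCGGCAAC matches the top strand at positions 14–21, 93–100.
The reverse primer's reverse complement is CTGTGCG, matching at positions 150–156.
Each forward site pairs with the reverse site to give a product ending at position 156: sizes 143, 64 bp.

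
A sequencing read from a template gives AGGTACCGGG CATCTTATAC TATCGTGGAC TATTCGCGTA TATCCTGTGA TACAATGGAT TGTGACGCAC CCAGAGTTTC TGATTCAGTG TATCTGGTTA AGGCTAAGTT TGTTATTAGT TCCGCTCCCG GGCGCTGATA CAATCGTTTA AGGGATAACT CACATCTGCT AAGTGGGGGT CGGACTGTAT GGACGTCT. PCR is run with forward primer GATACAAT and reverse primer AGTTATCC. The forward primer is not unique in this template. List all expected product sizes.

112 bp, 24 bp

The forward primer GATACAAT matches the top strand at positions 49–56, 137–144.
The reverse primer's reverse complement is GGATAACT, matching at positions 153–160.
Each forward site pairs with the reverse site to give a product ending at position 160: sizes 112, 24 bp.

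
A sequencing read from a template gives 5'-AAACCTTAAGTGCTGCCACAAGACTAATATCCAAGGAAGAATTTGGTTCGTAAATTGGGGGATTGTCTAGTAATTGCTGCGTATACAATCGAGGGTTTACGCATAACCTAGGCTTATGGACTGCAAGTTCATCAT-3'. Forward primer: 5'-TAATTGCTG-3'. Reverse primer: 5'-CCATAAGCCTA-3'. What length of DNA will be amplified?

Forward primer TAATTGCTG is found on the top strand at positions 71–79.
Taking the reverse complement of CCATAAGCCTA gives TAGGCTTATGG, found at positions 109–119 on the template; the primer anneals here to the top strand with its 3' end pointing upstream.
Product length = (reverse-primer end) − (forward-primer start) + 1 = 119 − 71 + 1 = 49 bp.

49 bp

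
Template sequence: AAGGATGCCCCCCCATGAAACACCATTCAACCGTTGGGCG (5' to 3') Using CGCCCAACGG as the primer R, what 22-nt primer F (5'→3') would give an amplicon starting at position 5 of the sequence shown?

5'-ATGCCCCCCCATGAAACACCAT-3'

The reverse primer's reverse complement CCGTTGGGCG matches the template at positions 31–40; the product starts at position 5.
The forward primer is identical to the top strand over positions 5–26: ATGCCCCCCCATGAAACACCAT.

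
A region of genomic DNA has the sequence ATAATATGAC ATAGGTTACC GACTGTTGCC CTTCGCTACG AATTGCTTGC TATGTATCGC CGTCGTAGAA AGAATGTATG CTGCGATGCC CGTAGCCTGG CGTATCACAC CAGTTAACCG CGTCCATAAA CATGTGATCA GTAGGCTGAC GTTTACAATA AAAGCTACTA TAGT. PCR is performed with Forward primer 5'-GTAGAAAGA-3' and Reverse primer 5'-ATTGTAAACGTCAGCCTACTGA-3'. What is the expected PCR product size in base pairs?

Scanning the template, GTAGAAAGA occurs at positions 65–73; this primer anneals to the bottom strand there with its 3' end pointing downstream.
The reverse primer's reverse complement is TCAGTAGGCTGACGTTTACAAT, which matches the template at positions 138–159.
Amplicon spans positions 65–159: 95 bp.

95 bp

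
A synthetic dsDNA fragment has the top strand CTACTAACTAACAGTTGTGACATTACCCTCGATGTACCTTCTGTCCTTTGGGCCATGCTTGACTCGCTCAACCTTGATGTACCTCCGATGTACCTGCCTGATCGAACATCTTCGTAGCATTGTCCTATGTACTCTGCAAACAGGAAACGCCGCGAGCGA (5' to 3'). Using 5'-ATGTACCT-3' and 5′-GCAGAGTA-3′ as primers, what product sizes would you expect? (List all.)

106 bp, 61 bp, 50 bp

The forward primer ATGTACCT matches the top strand at positions 32–39, 77–84, 88–95.
The reverse primer's reverse complement is TACTCTGC, matching at positions 130–137.
Each forward site pairs with the reverse site to give a product ending at position 137: sizes 106, 61, 50 bp.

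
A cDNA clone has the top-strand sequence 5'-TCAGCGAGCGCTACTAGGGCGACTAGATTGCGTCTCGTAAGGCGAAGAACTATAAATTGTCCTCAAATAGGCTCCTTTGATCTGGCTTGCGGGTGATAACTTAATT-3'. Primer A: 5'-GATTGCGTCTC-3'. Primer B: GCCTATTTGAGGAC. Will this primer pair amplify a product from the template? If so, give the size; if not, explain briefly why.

Primer A (GATTGCGTCTC) matches the top strand at positions 26–36; it acts as a forward primer.
Primer B's reverse complement is GTCCTCAAATAGGC, matching the top strand at positions 59–72; it acts as a reverse primer.
The 3' ends face each other across positions 26–72, giving a 47 bp product.

Yes — a 47 bp product.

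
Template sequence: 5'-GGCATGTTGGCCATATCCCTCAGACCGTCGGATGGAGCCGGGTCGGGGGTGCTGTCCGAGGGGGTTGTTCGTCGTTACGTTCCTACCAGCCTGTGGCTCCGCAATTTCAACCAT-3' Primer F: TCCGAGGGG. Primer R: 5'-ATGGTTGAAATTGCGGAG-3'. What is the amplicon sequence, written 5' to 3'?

Scanning the template, TCCGAGGGG occurs at positions 55–63; this primer anneals to the bottom strand there with its 3' end pointing downstream.
Reverse complement of the reverse primer: CTCCGCAATTTCAACCAT. This occurs on the top strand at positions 97–114.
The product is the template from position 55 through 114 (60 bp).

5'-TCCGAGGGGGTTGTTCGTCGTTACGTTCCTACCAGCCTGTGGCTCCGCAATTTCAACCAT-3'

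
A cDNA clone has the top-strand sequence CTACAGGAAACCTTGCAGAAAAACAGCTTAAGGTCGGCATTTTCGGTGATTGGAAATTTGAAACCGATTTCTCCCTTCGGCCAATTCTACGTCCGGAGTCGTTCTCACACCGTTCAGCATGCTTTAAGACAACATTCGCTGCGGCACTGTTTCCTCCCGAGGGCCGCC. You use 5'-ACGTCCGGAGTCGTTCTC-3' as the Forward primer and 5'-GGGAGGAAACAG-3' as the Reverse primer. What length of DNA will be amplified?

70 bp

Forward primer ACGTCCGGAGTCGTTCTC is found on the top strand at positions 89–106.
Reverse complement of the reverse primer: CTGTTTCCTCCC. This occurs on the top strand at positions 147–158.
Product length = (reverse-primer end) − (forward-primer start) + 1 = 158 − 89 + 1 = 70 bp.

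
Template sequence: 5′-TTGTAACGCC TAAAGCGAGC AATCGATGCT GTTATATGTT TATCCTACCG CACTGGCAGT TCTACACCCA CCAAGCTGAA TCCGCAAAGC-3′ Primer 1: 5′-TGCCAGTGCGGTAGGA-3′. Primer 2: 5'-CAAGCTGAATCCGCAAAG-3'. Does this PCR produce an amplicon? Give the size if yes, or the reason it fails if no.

No product — the primers' 3' ends point away from each other.

Primer 1 (TGCCAGTGCGGTAGGA) has reverse complement TCCTACCGCACTGGCA, which matches the top strand at positions 43–58; primer 1 anneals to the top strand there with its 3' end pointing upstream toward position 43.
Primer 2 (CAAGCTGAATCCGCAAAG) matches the top strand directly at positions 72–89; it anneals to the bottom strand with its 3' end pointing downstream toward position 89.
The 3' ends diverge (primer 1 extends toward position 1, primer 2 toward position 90), so the primers never converge on a shared product.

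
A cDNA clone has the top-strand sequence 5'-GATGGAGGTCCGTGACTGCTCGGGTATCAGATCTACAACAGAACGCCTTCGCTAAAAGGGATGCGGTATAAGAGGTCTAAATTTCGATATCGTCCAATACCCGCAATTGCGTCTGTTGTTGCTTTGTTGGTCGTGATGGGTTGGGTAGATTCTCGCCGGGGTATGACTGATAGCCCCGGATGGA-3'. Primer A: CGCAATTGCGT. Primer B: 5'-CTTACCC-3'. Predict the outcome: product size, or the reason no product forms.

No product — primer B has no binding site in the template.

Primer B (CTTACCC) does not match the top strand, and its reverse complement GGGTAAG does not match either.
With no annealing site for primer B, no amplification occurs.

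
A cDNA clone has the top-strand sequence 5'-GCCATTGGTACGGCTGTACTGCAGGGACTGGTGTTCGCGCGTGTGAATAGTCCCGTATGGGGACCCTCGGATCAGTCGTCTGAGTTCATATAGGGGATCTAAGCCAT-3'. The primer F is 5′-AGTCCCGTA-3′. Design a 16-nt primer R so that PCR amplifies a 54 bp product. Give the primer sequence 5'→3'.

The forward primer binds at positions 49–57, so a 54 bp product ends at position 49 + 54 − 1 = 102.
The reverse primer anneals to the top strand over positions 87–102, i.e. to CATATAGGGGATCTAA.
Its sequence written 5'→3' is the reverse complement: TTAGATCCCCTATATG.

5'-TTAGATCCCCTATATG-3'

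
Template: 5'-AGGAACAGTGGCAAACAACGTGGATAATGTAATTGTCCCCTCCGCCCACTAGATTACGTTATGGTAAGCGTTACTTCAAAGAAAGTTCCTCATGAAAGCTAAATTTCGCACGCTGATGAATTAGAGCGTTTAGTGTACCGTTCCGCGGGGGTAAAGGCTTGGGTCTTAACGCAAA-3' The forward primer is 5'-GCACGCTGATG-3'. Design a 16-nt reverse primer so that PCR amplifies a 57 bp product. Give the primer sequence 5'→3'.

5'-ACCCAAGCCTTTACCC-3'

The forward primer binds at positions 108–118, so a 57 bp product ends at position 108 + 57 − 1 = 164.
The reverse primer anneals to the top strand over positions 149–164, i.e. to GGGTAAAGGCTTGGGT.
Its sequence written 5'→3' is the reverse complement: ACCCAAGCCTTTACCC.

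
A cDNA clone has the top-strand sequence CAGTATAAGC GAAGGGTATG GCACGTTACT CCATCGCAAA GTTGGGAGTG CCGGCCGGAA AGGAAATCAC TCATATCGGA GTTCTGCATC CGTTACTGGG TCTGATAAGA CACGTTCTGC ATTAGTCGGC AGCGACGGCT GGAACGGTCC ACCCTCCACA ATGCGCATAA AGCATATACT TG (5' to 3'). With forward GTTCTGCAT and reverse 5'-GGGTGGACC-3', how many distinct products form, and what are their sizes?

The forward primer GTTCTGCAT matches the top strand at positions 81–89, 114–122.
The reverse primer's reverse complement is GGTCCACCC, matching at positions 146–154.
Each forward site pairs with the reverse site to give a product ending at position 154: sizes 74, 41 bp.

Two products: 74 bp, 41 bp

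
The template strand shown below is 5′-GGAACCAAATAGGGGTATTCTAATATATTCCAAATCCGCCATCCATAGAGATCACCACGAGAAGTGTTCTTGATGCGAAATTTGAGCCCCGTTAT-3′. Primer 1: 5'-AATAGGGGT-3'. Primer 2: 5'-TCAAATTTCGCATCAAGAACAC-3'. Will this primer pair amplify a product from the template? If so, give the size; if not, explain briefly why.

Primer 1 (AATAGGGGT) matches the top strand at positions 8–16; it acts as a forward primer.
Primer 2's reverse complement is GTGTTCTTGATGCGAAATTTGA, matching the top strand at positions 64–85; it acts as a reverse primer.
The 3' ends face each other across positions 8–85, giving a 78 bp product.

Yes — a 78 bp product.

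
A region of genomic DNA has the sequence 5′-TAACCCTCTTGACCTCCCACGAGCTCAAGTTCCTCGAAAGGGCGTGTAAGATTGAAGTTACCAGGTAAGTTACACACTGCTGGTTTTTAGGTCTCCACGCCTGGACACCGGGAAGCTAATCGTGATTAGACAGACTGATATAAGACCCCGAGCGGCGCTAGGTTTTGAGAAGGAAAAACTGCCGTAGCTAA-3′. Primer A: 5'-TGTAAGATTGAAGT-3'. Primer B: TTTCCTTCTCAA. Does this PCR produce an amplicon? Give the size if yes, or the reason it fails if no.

Primer A (TGTAAGATTGAAGT) matches the top strand at positions 45–58; it acts as a forward primer.
Primer B's reverse complement is TTGAGAAGGAAA, matching the top strand at positions 165–176; it acts as a reverse primer.
The 3' ends face each other across positions 45–176, giving a 132 bp product.

Yes — a 132 bp product.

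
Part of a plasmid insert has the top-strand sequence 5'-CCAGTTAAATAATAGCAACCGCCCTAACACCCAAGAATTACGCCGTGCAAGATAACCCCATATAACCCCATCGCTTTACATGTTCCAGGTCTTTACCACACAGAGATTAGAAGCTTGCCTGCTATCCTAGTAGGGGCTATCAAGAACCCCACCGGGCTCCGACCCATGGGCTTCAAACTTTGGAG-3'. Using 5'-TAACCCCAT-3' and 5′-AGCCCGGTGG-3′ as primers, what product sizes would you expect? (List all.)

The forward primer TAACCCCAT matches the top strand at positions 53–61, 63–71.
The reverse primer's reverse complement is CCACCGGGCT, matching at positions 149–158.
Each forward site pairs with the reverse site to give a product ending at position 158: sizes 106, 96 bp.

106 bp, 96 bp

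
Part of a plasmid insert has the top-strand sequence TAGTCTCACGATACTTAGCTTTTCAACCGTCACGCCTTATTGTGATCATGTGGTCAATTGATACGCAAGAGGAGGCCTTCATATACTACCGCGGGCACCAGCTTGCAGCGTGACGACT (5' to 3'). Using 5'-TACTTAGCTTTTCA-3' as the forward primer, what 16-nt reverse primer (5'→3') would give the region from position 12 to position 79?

The product's 3' end on the top strand is position 79.
The reverse primer anneals to the top strand over positions 64–79, i.e. to CGCAAGAGGAGGCCTT.
Its sequence written 5'→3' is the reverse complement: AAGGCCTCCTCTTGCG.

5'-AAGGCCTCCTCTTGCG-3'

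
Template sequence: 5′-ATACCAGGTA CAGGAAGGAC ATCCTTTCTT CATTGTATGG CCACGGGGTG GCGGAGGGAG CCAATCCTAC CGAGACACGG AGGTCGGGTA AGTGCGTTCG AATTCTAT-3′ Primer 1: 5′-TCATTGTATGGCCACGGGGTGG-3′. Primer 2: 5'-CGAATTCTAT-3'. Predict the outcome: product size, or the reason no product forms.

No product — both primers anneal to the same strand and extend in the same direction.

Primer 1 (TCATTGTATGGCCACGGGGTGG) matches the top strand at positions 30–51 (3' end points downstream).
Primer 2 (CGAATTCTAT) also matches the top strand directly, at positions 99–108 — its reverse complement ATAGAATTCG is not present.
Both primers anneal to the bottom strand with 3' ends pointing the same way, so neither can prime synthesis back toward the other.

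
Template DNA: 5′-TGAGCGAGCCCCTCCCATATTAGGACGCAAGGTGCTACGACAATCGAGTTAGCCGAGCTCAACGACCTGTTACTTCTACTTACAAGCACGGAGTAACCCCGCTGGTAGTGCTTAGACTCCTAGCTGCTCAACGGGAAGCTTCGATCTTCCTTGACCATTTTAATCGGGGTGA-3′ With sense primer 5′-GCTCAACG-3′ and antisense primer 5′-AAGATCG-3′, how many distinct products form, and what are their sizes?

The forward primer GCTCAACG matches the top strand at positions 57–64, 126–133.
The reverse primer's reverse complement is CGATCTT, matching at positions 142–148.
Each forward site pairs with the reverse site to give a product ending at position 148: sizes 92, 23 bp.

Two products: 92 bp, 23 bp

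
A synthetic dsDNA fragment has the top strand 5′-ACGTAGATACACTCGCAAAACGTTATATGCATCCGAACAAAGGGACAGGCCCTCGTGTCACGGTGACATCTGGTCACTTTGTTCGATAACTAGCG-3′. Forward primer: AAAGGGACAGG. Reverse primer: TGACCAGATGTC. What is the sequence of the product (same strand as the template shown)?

5'-AAAGGGACAGGCCCTCGTGTCACGGTGACATCTGGTCA-3'

Scanning the template, AAAGGGACAGG occurs at positions 39–49; this primer anneals to the bottom strand there with its 3' end pointing downstream.
Taking the reverse complement of TGACCAGATGTC gives GACATCTGGTCA, found at positions 65–76 on the template; the primer anneals here to the top strand with its 3' end pointing upstream.
The product is the template from position 39 through 76 (38 bp).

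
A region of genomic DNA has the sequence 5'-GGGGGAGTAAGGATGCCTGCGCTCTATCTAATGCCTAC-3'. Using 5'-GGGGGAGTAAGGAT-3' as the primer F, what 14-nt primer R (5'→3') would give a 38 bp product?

The forward primer binds at positions 1–14, so a 38 bp product ends at position 1 + 38 − 1 = 38.
The reverse primer anneals to the top strand over positions 25–38, i.e. to TATCTAATGCCTAC.
Its sequence written 5'→3' is the reverse complement: GTAGGCATTAGATA.

5'-GTAGGCATTAGATA-3'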